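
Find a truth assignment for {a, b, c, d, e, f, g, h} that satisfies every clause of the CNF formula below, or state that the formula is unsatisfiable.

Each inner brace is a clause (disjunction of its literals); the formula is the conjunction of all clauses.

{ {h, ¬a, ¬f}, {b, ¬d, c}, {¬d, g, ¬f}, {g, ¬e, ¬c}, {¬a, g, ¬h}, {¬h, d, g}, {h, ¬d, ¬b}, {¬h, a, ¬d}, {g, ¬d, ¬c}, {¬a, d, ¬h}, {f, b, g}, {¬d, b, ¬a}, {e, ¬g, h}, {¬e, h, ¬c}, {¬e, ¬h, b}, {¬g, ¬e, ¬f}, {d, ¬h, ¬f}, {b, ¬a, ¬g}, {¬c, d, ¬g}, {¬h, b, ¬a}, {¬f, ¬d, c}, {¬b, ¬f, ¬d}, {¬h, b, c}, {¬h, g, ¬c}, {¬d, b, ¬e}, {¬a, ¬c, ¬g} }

a: False, b: False, c: False, d: False, e: True, f: True, g: False, h: False

Try h = False.
Try a = False.
Try d = False.
Try e = True.
(¬c) alone gives c = False.
Try g = False.
Try f = True.
No clause remains; b is free.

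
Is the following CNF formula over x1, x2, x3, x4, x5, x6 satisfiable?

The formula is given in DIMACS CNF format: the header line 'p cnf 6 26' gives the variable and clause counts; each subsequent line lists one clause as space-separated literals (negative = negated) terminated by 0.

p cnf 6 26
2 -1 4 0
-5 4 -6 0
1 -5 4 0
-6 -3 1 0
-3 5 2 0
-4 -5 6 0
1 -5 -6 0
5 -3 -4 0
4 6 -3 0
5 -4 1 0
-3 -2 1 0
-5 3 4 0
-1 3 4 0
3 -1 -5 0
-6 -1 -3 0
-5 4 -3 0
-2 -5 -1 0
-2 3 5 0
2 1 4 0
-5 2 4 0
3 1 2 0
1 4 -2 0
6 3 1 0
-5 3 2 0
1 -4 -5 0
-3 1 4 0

Case x2 = False:
Case x1 = True:
(x4) alone gives x4 = True.
Case x3 = False:
(¬x5) alone gives x5 = False.
No clause remains; x6 is free.
A satisfying assignment: x1=True, x2=False, x3=False, x4=True, x5=False, x6=True.

Yes, satisfiable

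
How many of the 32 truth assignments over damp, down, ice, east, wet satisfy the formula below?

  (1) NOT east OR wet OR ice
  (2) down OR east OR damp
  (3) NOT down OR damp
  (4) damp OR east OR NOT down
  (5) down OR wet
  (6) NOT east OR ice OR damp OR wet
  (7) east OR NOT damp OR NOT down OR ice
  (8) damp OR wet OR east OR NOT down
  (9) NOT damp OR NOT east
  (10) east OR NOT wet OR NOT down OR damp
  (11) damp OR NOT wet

There are 2^5 = 32 truth assignments over (damp, down, ice, east, wet).
Split on ice. With ice = true, the clauses containing ice are satisfied and NOT ice drops from the rest; 3 of the 2^4 = 16 assignments to the other variables satisfy what remains.
With ice = false, by the same count on the reduced clause set, 1 assignment works.
(One model: damp=T, down=F, ice=F, east=F, wet=T.)
Total: 3 + 1 = 4.

4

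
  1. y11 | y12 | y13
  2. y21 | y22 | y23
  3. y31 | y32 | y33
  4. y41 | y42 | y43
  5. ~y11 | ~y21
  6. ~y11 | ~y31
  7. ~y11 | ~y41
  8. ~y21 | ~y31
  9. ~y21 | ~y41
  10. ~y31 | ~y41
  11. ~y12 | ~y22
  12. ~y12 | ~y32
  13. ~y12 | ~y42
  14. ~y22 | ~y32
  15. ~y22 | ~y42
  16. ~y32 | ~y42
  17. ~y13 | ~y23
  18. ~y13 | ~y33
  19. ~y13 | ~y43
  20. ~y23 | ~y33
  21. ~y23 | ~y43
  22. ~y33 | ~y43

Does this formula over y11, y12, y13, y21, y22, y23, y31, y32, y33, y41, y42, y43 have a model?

Try y11 = 0.
Try y12 = 1.
The clause (~y22) is unit, so y22 = 0.
The clause (~y32) is unit, so y32 = 0.
The clause (~y42) is unit, so y42 = 0.
Try y21 = 1.
The clause (~y31) is unit, so y31 = 0.
The clause (y33) is unit, so y33 = 1.
The clause (~y41) is unit, so y41 = 0.
The clause (y43) is unit, so y43 = 1.
But (~y43) is also a unit clause — contradiction.
That branch fails; take y21 = 0 instead.
The clause (y23) is unit, so y23 = 1.
The clause (~y13) is unit, so y13 = 0.
The clause (~y33) is unit, so y33 = 0.
The clause (y31) is unit, so y31 = 1.
The clause (~y41) is unit, so y41 = 0.
The clause (y43) is unit, so y43 = 1.
But (~y43) is also a unit clause — contradiction.
Both values of y21 lead to a conflict.
That branch fails; take y12 = 0 instead.
The clause (y13) is unit, so y13 = 1.
The clause (~y23) is unit, so y23 = 0.
The clause (~y33) is unit, so y33 = 0.
The clause (~y43) is unit, so y43 = 0.
Try y21 = 1.
The clause (~y31) is unit, so y31 = 0.
The clause (y32) is unit, so y32 = 1.
The clause (~y41) is unit, so y41 = 0.
The clause (y42) is unit, so y42 = 1.
But (~y42) is also a unit clause — contradiction.
That branch fails; take y21 = 0 instead.
The clause (y22) is unit, so y22 = 1.
The clause (~y32) is unit, so y32 = 0.
The clause (y31) is unit, so y31 = 1.
The clause (~y41) is unit, so y41 = 0.
The clause (y42) is unit, so y42 = 1.
But (~y42) is also a unit clause — contradiction.
Both values of y21 lead to a conflict.
Both values of y12 lead to a conflict.
That branch fails; take y11 = 1 instead.
The clause (~y21) is unit, so y21 = 0.
The clause (~y31) is unit, so y31 = 0.
The clause (~y41) is unit, so y41 = 0.
Try y22 = 1.
The clause (~y12) is unit, so y12 = 0.
The clause (~y32) is unit, so y32 = 0.
The clause (y33) is unit, so y33 = 1.
The clause (~y42) is unit, so y42 = 0.
The clause (y43) is unit, so y43 = 1.
But (~y43) is also a unit clause — contradiction.
That branch fails; take y22 = 0 instead.
The clause (y23) is unit, so y23 = 1.
The clause (~y13) is unit, so y13 = 0.
The clause (~y33) is unit, so y33 = 0.
The clause (y32) is unit, so y32 = 1.
The clause (~y12) is unit, so y12 = 0.
The clause (~y42) is unit, so y42 = 0.
The clause (y43) is unit, so y43 = 1.
But (~y43) is also a unit clause — contradiction.
Both values of y22 lead to a conflict.
Both values of y11 lead to a conflict.
No assignment satisfies every clause.

No, unsatisfiable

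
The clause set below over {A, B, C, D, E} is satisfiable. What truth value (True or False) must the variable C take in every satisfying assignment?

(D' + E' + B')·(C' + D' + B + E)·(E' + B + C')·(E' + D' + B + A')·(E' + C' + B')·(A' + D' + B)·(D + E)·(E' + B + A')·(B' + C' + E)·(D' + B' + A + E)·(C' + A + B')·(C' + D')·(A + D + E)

Suppose C = 1.
The clause (D') is unit, so D = 0.
The clause (E) is unit, so E = 1.
The clause (B) is unit, so B = 1.
That conflicts with the unit clause (B').
So every satisfying assignment has C = False.

False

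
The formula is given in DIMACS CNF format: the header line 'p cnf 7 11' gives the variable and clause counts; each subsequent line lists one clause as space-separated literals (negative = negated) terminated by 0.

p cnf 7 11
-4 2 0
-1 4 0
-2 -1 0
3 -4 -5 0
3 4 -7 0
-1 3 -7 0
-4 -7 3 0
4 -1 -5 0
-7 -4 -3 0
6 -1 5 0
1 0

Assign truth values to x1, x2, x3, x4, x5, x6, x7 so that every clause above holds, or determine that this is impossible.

UNSATISFIABLE

The clause (x1) is unit, so x1 = True.
The clause (x4) is unit, so x4 = True.
The clause (x2) is unit, so x2 = True.
That conflicts with the unit clause (¬x2).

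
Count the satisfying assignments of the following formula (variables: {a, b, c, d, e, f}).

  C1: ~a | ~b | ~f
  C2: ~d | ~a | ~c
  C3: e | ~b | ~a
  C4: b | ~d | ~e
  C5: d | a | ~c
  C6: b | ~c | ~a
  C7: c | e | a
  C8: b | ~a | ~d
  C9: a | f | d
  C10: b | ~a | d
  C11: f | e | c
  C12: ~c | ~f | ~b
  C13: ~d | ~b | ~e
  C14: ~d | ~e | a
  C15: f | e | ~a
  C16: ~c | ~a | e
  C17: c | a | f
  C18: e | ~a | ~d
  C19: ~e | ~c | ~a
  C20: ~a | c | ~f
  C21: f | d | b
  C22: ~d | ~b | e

5

There are 2^6 = 64 truth assignments over (a, b, c, d, e, f).
Split on d. With d = 1, the clauses containing d are satisfied and ~d drops from the rest; 2 of the 2^5 = 32 assignments to the other variables satisfy what remains.
With d = 0, by the same count on the reduced clause set, 3 assignments work.
(One model: a=F, b=F, c=F, d=F, e=T, f=T.)
Total: 2 + 3 = 5.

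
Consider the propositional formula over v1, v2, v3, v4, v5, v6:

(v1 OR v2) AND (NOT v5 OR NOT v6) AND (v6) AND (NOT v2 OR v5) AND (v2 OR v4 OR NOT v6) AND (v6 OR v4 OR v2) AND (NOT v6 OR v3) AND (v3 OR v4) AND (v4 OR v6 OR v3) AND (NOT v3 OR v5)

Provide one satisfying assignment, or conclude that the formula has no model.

Unit clause (v6) forces v6 = true.
Unit clause (NOT v5) forces v5 = false.
Unit clause (NOT v2) forces v2 = false.
Unit clause (v1) forces v1 = true.
Unit clause (v4) forces v4 = true.
Unit clause (v3) forces v3 = true.
That conflicts with the unit clause (NOT v3).

UNSATISFIABLE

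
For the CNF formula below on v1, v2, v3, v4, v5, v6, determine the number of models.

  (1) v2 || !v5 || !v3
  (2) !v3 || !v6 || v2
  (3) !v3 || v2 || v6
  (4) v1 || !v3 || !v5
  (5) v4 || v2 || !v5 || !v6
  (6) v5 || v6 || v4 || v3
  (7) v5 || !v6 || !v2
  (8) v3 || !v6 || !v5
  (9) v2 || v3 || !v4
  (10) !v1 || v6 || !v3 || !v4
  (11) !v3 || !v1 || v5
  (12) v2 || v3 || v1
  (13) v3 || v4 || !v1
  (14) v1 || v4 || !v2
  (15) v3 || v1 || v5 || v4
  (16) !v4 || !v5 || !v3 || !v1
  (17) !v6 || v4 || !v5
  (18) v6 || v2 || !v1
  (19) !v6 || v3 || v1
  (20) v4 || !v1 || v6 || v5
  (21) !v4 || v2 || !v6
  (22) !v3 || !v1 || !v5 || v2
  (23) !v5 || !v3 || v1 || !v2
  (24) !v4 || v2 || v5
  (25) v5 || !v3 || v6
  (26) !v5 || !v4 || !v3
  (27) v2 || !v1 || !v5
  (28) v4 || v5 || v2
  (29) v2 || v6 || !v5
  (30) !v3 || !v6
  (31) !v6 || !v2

There are 2^6 = 64 truth assignments over (v1, v2, v3, v4, v5, v6).
Split on v2. With v2 = true, the clauses containing v2 are satisfied and !v2 drops from the rest; 5 of the 2^5 = 32 assignments to the other variables satisfy what remains.
With v2 = false, by the same count on the reduced clause set, 0 assignments work.
Total: 5 + 0 = 5.

5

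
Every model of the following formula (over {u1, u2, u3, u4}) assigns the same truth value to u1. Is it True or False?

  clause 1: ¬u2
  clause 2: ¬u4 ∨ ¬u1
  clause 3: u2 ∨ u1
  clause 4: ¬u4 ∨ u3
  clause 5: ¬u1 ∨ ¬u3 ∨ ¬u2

Suppose u1 = False.
(¬u2) alone gives u2 = False.
That conflicts with the unit clause (u2).
So every satisfying assignment has u1 = True.

True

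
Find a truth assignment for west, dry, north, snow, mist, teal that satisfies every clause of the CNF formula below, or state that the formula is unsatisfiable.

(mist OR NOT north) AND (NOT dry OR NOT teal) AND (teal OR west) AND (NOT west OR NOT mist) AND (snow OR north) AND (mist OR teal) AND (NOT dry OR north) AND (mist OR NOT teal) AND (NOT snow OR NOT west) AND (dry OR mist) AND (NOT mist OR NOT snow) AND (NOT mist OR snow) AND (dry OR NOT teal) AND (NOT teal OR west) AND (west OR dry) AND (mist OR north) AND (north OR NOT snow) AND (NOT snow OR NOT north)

Try mist = true.
The clause (NOT west) is unit, so west = false.
The clause (teal) is unit, so teal = true.
But (NOT teal) is also a unit clause — contradiction.
Backtrack on mist: now try mist = false.
The clause (NOT north) is unit, so north = false.
But (north) is also a unit clause — contradiction.
Either choice for mist ends in contradiction.

UNSATISFIABLE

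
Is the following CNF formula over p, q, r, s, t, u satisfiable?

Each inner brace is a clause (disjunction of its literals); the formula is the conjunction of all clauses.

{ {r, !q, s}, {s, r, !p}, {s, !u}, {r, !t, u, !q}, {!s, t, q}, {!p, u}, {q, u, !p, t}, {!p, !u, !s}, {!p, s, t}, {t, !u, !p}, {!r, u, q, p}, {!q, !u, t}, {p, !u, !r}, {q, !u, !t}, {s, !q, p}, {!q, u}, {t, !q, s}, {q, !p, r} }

Try s = true.
Try t = true.
Try p = false.
Try u = true.
(!r) alone gives r = false.
(q) alone gives q = true.
Every clause now holds.
A satisfying assignment: p: false,  q: true,  r: false,  s: true,  t: true,  u: true.

Satisfiable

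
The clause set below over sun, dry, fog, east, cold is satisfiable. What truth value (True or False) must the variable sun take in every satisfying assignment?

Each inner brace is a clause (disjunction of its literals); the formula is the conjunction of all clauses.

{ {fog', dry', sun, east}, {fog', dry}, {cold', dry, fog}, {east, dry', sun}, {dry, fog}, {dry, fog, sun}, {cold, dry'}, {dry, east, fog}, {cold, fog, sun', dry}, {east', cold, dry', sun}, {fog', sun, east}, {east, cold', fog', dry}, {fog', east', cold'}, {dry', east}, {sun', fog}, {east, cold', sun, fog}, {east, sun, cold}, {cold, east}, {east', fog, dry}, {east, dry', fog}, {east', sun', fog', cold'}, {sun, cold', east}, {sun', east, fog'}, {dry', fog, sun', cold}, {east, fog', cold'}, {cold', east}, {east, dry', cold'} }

Suppose sun = 1.
From the singleton clause (fog), fog = 1.
From the singleton clause (dry), dry = 1.
From the singleton clause (cold), cold = 1.
From the singleton clause (east'), east = 0.
But (east) is also a unit clause — contradiction.
So every satisfying assignment has sun = False.

False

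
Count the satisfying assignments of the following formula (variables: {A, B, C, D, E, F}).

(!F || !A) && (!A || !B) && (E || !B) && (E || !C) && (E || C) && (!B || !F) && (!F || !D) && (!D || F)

8

There are 2^6 = 64 truth assignments over (A, B, C, D, E, F).
Split on C. With C = true, the clauses containing C are satisfied and !C drops from the rest; 4 of the 2^5 = 32 assignments to the other variables satisfy what remains.
With C = false, by the same count on the reduced clause set, 4 assignments work.
Total: 4 + 4 = 8.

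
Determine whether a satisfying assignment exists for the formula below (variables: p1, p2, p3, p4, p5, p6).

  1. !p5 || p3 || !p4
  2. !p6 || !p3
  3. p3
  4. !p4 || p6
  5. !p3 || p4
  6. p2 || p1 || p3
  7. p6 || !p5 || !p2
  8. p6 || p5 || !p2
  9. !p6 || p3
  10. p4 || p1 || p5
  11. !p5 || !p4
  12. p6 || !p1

No

Unit clause (p3) forces p3 = true.
Unit clause (!p6) forces p6 = false.
Unit clause (!p4) forces p4 = false.
That conflicts with the unit clause (p4).
No assignment satisfies every clause.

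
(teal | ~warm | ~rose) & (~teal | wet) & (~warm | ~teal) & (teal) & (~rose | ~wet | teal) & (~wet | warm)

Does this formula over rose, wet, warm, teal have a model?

No

(teal) alone gives teal = 1.
(wet) alone gives wet = 1.
(~warm) alone gives warm = 0.
Now (warm) is unsatisfied and unit — conflict.
No assignment satisfies every clause.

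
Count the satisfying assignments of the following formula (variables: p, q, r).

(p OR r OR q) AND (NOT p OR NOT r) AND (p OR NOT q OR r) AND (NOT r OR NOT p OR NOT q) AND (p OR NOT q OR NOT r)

3

There are 2^3 = 8 truth assignments over (p, q, r).
Split on r. With r = true, the clauses containing r are satisfied and NOT r drops from the rest; 1 of the 2^2 = 4 assignments to the other variables satisfy what remains.
With r = false, by the same count on the reduced clause set, 2 assignments work.
(One model: p=F, q=F, r=T.)
Total: 1 + 2 = 3.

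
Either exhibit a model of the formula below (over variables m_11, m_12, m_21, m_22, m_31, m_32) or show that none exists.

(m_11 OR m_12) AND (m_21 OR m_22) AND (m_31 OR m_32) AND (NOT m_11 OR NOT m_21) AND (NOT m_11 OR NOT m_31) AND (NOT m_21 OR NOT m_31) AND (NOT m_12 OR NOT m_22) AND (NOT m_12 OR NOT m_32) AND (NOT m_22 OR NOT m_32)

Case m_11 = true:
Unit clause (NOT m_21) forces m_21 = false.
Unit clause (m_22) forces m_22 = true.
Unit clause (NOT m_31) forces m_31 = false.
Unit clause (m_32) forces m_32 = true.
That conflicts with the unit clause (NOT m_32).
So m_11 must be the other value — set m_11 = false.
Unit clause (m_12) forces m_12 = true.
Unit clause (NOT m_22) forces m_22 = false.
Unit clause (m_21) forces m_21 = true.
Unit clause (NOT m_31) forces m_31 = false.
Unit clause (m_32) forces m_32 = true.
That conflicts with the unit clause (NOT m_32).
Either choice for m_11 ends in contradiction.

UNSATISFIABLE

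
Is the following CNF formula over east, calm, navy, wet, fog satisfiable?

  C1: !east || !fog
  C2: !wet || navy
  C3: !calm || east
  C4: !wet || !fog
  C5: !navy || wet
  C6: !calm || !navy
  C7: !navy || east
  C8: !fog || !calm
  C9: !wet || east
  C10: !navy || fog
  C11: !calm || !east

Satisfiable

Case east = false:
The clause (!calm) is unit, so calm = false.
The clause (!navy) is unit, so navy = false.
The clause (!wet) is unit, so wet = false.
Every clause is now satisfied; fog is unconstrained.
A satisfying assignment: east: false, calm: false, navy: false, wet: false, fog: false.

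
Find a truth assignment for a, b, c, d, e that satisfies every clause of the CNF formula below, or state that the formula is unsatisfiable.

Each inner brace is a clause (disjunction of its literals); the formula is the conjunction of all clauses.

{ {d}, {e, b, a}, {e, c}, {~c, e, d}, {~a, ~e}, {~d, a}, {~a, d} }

The clause (d) is unit, so d = 1.
The clause (a) is unit, so a = 1.
The clause (~e) is unit, so e = 0.
The clause (c) is unit, so c = 1.
Every clause is now satisfied; b is unconstrained.

a=1,  b=0,  c=1,  d=1,  e=0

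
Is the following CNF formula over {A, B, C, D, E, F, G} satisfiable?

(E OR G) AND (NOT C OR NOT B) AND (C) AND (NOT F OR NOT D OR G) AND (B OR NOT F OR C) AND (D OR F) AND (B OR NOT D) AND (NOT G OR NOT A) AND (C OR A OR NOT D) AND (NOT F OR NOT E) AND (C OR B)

The clause (C) is unit, so C = true.
The clause (NOT B) is unit, so B = false.
The clause (NOT D) is unit, so D = false.
The clause (F) is unit, so F = true.
The clause (NOT E) is unit, so E = false.
The clause (G) is unit, so G = true.
The clause (NOT A) is unit, so A = false.
This assignment satisfies each clause.
A satisfying assignment: A: false, B: false, C: true, D: false, E: false, F: true, G: true.

Yes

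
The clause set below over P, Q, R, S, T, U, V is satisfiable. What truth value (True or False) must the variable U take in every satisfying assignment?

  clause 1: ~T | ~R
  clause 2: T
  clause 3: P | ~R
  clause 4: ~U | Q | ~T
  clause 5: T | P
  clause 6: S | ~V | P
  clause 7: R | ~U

Suppose U = 1.
(T) alone gives T = 1.
(~R) alone gives R = 0.
Now (R) is unsatisfied and unit — conflict.
So every satisfying assignment has U = False.

False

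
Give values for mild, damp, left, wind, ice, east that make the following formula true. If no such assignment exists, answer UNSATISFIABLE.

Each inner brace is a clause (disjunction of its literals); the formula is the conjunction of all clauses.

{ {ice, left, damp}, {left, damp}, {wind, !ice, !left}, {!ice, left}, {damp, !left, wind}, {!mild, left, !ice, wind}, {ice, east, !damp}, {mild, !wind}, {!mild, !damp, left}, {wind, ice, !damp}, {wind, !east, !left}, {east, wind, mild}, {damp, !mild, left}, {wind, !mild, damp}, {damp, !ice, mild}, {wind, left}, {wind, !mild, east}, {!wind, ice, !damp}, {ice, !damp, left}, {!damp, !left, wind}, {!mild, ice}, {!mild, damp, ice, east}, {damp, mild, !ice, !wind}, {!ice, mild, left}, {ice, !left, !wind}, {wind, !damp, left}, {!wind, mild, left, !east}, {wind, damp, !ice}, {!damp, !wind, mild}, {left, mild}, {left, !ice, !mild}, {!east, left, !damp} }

Case left = true:
Case wind = true:
The clause (mild) is unit, so mild = true.
The clause (ice) is unit, so ice = true.
All clauses hold; damp, east can take either value.

mild ↦ true, damp ↦ false, left ↦ true, wind ↦ true, ice ↦ true, east ↦ false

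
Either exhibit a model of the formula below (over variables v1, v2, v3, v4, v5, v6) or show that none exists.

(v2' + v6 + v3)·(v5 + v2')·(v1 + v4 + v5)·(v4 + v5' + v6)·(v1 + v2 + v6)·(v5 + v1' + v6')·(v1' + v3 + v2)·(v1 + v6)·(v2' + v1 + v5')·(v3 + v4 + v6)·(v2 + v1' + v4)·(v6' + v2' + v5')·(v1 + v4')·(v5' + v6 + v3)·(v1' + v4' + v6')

v1=1,  v2=0,  v3=1,  v4=1,  v5=1,  v6=0

Branch on v5: set v5 = 1.
Branch on v4: set v4 = 1.
The clause (v1) is unit, so v1 = 1.
The clause (v6') is unit, so v6 = 0.
The clause (v3) is unit, so v3 = 1.
Every clause is now satisfied; v2 is unconstrained.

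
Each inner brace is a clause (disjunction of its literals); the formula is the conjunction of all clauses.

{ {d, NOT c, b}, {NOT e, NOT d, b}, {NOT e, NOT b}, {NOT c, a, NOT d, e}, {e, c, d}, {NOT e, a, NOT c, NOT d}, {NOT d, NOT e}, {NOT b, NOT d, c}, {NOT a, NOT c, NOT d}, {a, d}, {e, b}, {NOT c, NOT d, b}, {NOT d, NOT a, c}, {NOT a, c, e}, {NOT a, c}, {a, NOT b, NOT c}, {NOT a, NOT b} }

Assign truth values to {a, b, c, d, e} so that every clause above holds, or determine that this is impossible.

Case e = false:
From the singleton clause (b), b = true.
From the singleton clause (NOT a), a = false.
From the singleton clause (d), d = true.
From the singleton clause (NOT c), c = false.
That conflicts with the unit clause (c).
So e must be the other value — set e = true.
From the singleton clause (NOT b), b = false.
From the singleton clause (NOT d), d = false.
From the singleton clause (NOT c), c = false.
From the singleton clause (a), a = true.
That conflicts with the unit clause (NOT a).
Neither e = true nor e = false works.

UNSATISFIABLE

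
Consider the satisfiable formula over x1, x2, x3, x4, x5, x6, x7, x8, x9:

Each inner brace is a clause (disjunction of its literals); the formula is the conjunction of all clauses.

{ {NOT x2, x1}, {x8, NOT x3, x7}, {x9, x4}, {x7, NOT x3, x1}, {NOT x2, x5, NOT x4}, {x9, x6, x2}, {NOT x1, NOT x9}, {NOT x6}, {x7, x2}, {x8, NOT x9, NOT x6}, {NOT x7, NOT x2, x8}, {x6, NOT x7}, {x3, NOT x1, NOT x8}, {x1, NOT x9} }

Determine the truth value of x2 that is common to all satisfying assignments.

Suppose x2 = false.
The clause (NOT x6) is unit, so x6 = false.
The clause (x9) is unit, so x9 = true.
The clause (NOT x1) is unit, so x1 = false.
That conflicts with the unit clause (x1).
So every satisfying assignment has x2 = True.

True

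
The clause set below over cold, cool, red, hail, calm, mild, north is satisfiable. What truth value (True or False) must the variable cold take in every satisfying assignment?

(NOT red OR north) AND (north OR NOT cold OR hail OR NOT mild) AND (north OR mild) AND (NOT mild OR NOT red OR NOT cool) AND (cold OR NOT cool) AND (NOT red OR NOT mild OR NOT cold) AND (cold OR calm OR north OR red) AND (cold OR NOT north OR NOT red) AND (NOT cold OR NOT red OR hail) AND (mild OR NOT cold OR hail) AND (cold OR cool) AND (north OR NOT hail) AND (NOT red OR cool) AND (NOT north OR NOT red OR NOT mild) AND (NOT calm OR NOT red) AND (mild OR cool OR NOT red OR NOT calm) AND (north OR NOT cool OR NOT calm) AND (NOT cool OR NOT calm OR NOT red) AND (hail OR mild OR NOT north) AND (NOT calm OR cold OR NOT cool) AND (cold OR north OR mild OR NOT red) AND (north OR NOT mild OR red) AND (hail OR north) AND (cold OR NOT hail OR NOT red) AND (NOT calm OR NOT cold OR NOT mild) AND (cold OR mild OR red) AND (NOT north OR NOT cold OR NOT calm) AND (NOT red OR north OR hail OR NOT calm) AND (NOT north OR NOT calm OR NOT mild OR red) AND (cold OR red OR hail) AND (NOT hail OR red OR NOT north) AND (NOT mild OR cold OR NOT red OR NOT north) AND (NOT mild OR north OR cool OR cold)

Suppose cold = false.
The clause (NOT cool) is unit, so cool = false.
But (cool) is also a unit clause — contradiction.
So every satisfying assignment has cold = True.

True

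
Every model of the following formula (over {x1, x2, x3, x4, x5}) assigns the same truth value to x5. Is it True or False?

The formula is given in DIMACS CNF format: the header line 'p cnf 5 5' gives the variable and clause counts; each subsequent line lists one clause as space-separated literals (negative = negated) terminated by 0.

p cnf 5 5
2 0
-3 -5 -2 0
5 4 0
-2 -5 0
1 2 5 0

Suppose x5 = True.
Unit clause (x2) forces x2 = True.
That conflicts with the unit clause (¬x2).
So every satisfying assignment has x5 = False.

False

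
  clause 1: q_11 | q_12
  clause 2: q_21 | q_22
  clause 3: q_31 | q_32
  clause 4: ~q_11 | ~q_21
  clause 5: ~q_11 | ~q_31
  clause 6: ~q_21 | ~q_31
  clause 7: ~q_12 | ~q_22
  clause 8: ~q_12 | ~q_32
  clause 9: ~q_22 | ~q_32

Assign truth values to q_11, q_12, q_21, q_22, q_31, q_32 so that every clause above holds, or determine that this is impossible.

UNSATISFIABLE

Case q_11 = 1:
(~q_21) alone gives q_21 = 0.
(q_22) alone gives q_22 = 1.
(~q_31) alone gives q_31 = 0.
(q_32) alone gives q_32 = 1.
But (~q_32) is also a unit clause — contradiction.
Backtrack on q_11: now try q_11 = 0.
(q_12) alone gives q_12 = 1.
(~q_22) alone gives q_22 = 0.
(q_21) alone gives q_21 = 1.
(~q_31) alone gives q_31 = 0.
(q_32) alone gives q_32 = 1.
But (~q_32) is also a unit clause — contradiction.
Both values of q_11 lead to a conflict.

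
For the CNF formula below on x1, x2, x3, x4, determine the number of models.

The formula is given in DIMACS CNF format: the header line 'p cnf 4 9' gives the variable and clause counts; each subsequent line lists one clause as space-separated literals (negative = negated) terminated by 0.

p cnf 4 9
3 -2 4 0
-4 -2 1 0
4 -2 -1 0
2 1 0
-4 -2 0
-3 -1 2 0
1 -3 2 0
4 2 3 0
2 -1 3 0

There are 2^4 = 16 truth assignments over (x1, x2, x3, x4).
Split on x4. With x4 = True, the clauses containing x4 are satisfied and ¬x4 drops from the rest; 0 of the 2^3 = 8 assignments to the other variables satisfy what remains.
With x4 = False, by the same count on the reduced clause set, 1 assignment works.
(One model: x1=F, x2=T, x3=T, x4=F.)
Total: 0 + 1 = 1.

1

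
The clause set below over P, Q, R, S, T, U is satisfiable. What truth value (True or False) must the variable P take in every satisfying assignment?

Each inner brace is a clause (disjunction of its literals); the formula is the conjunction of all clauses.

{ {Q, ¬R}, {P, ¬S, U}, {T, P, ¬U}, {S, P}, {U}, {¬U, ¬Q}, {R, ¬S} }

True

Suppose P = False.
From the singleton clause (S), S = True.
From the singleton clause (U), U = True.
From the singleton clause (T), T = True.
From the singleton clause (¬Q), Q = False.
From the singleton clause (¬R), R = False.
That conflicts with the unit clause (R).
So every satisfying assignment has P = True.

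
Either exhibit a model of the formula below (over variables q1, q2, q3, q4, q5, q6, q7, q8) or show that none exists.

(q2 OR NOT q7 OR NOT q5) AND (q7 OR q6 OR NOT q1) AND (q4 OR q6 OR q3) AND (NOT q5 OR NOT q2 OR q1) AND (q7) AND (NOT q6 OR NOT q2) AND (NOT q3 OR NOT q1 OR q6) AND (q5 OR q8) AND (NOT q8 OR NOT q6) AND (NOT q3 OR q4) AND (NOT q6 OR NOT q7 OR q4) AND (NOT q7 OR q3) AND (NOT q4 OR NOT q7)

(q7) alone gives q7 = true.
(q3) alone gives q3 = true.
(q4) alone gives q4 = true.
That conflicts with the unit clause (NOT q4).

UNSATISFIABLE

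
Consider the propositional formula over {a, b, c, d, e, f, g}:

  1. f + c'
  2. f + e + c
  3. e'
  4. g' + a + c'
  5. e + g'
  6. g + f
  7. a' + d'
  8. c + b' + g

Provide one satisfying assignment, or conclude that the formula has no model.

The clause (e') is unit, so e = 0.
The clause (g') is unit, so g = 0.
The clause (f) is unit, so f = 1.
Branch on a: set a = 0.
Branch on c: set c = 1.
No clause remains; b, d are free.

a: 0, b: 0, c: 1, d: 0, e: 0, f: 1, g: 0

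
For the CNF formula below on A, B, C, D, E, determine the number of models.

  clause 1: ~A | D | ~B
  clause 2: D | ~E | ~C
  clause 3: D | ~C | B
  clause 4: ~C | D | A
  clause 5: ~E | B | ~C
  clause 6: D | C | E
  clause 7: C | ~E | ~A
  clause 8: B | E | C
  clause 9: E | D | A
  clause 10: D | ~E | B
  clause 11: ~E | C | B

There are 2^5 = 32 truth assignments over (A, B, C, D, E).
Split on B. With B = 1, the clauses containing B are satisfied and ~B drops from the rest; 8 of the 2^4 = 16 assignments to the other variables satisfy what remains.
With B = 0, by the same count on the reduced clause set, 2 assignments work.
Total: 8 + 2 = 10.

10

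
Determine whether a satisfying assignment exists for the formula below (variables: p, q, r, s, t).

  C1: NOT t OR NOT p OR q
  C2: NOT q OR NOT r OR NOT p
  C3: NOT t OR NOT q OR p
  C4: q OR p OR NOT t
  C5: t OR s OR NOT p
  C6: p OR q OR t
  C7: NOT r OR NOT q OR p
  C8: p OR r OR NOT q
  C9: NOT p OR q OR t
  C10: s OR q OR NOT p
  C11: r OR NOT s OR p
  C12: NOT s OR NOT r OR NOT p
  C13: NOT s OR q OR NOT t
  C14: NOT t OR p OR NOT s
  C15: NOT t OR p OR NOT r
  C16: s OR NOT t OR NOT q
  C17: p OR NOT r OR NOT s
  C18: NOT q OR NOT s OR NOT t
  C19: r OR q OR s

Yes

Case t = false:
Case s = true:
Case p = true:
From the singleton clause (q), q = true.
From the singleton clause (NOT r), r = false.
All clauses are satisfied.
A satisfying assignment: p: true; q: true; r: false; s: true; t: false.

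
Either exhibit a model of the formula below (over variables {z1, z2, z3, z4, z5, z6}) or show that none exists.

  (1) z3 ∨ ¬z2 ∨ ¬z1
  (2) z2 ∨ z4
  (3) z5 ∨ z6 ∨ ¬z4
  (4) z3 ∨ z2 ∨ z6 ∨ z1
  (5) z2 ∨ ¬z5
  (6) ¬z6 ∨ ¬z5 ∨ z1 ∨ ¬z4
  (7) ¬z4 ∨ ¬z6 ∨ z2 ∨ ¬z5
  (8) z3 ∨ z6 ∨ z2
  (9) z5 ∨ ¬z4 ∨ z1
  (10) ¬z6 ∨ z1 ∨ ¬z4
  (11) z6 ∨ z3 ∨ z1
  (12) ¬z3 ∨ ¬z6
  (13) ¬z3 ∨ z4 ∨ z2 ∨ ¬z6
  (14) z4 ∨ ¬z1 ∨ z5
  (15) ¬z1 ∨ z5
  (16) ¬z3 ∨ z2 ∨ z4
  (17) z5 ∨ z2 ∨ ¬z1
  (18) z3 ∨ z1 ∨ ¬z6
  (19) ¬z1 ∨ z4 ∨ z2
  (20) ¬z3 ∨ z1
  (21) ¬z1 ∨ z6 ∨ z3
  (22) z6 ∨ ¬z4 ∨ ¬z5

Branch on z2: set z2 = True.
Branch on z3: set z3 = True.
(¬z6) alone gives z6 = False.
(z1) alone gives z1 = True.
(z5) alone gives z5 = True.
(¬z4) alone gives z4 = False.
Every clause now holds.

z1 ↦ True; z2 ↦ True; z3 ↦ True; z4 ↦ False; z5 ↦ True; z6 ↦ False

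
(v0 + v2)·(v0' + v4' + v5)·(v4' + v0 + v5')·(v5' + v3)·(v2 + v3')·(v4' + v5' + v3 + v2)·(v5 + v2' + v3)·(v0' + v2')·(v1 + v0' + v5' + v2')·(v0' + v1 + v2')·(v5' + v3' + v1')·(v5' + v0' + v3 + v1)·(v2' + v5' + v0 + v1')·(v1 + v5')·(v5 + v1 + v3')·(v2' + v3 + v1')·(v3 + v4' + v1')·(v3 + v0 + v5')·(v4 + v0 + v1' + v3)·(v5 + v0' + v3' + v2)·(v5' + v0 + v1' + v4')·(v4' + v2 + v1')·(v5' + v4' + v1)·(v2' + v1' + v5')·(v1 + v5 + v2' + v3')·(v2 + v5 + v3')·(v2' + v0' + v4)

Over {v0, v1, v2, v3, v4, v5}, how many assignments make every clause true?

4

There are 2^6 = 64 truth assignments over (v0, v1, v2, v3, v4, v5).
Split on v4. With v4 = 1, the clauses containing v4 are satisfied and v4' drops from the rest; 1 of the 2^5 = 32 assignments to the other variables satisfy what remains.
With v4 = 0, by the same count on the reduced clause set, 3 assignments work.
(One model: v0=F, v1=T, v2=T, v3=T, v4=F, v5=F.)
Total: 1 + 3 = 4.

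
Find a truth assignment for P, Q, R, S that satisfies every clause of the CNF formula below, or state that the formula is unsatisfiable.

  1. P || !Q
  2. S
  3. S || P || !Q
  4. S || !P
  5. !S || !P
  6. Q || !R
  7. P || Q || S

From the singleton clause (S), S = true.
From the singleton clause (!P), P = false.
From the singleton clause (!Q), Q = false.
From the singleton clause (!R), R = false.
All clauses are satisfied.

P=false, Q=false, R=false, S=true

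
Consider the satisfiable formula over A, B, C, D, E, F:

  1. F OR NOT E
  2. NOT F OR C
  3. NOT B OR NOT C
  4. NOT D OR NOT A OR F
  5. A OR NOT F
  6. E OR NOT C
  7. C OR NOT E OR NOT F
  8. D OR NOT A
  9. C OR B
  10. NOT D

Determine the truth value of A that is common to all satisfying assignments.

Suppose A = true.
Unit clause (D) forces D = true.
That conflicts with the unit clause (NOT D).
So every satisfying assignment has A = False.

False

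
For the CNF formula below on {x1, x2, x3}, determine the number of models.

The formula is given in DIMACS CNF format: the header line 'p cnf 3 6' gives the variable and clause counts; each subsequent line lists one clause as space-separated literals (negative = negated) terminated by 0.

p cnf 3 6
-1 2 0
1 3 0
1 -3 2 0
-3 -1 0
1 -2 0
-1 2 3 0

There are 2^3 = 8 truth assignments over (x1, x2, x3).
Check each against the 6 clauses (columns in the order x1, x2, x3):
  F F F  ✗ fails (x1 ∨ x3)
  F F T  ✗ fails (x1 ∨ ¬x3 ∨ x2)
  F T F  ✗ fails (x1 ∨ x3)
  F T T  ✗ fails (x1 ∨ ¬x2)
  T F F  ✗ fails (¬x1 ∨ x2)
  T F T  ✗ fails (¬x1 ∨ x2)
  T T F  ✓ satisfies all
  T T T  ✗ fails (¬x3 ∨ ¬x1)
1 of the 8 rows is a model.

1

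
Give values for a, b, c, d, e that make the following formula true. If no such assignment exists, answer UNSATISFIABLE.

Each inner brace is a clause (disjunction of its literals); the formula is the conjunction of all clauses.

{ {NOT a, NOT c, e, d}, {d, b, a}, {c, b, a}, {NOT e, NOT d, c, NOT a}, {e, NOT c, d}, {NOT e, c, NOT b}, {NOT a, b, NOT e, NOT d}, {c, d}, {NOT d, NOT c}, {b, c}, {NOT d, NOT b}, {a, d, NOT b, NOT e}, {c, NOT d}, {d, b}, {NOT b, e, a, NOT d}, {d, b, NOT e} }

Suppose c = true.
Unit clause (NOT d) forces d = false.
Unit clause (e) forces e = true.
Unit clause (b) forces b = true.
Unit clause (a) forces a = true.
This assignment satisfies each clause.

a: true,  b: true,  c: true,  d: false,  e: true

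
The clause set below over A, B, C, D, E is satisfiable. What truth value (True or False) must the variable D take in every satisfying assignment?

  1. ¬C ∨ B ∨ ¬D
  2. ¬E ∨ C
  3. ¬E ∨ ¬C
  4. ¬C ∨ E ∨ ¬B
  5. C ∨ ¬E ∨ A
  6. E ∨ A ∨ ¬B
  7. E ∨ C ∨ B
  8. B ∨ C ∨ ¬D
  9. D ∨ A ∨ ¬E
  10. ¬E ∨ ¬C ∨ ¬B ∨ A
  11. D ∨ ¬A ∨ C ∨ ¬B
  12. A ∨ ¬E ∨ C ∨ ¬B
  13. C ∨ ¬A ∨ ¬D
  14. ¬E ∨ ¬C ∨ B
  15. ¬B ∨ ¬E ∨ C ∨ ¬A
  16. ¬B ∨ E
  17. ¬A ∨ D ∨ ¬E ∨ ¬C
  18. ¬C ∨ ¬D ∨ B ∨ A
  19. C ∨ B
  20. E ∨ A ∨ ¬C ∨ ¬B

False

Suppose D = True.
Branch on C: set C = False.
Unit clause (¬E) forces E = False.
Unit clause (B) forces B = True.
That conflicts with the unit clause (¬B).
Backtrack on C: now try C = True.
Unit clause (B) forces B = True.
Unit clause (¬E) forces E = False.
That conflicts with the unit clause (E).
Either choice for C ends in contradiction.
So every satisfying assignment has D = False.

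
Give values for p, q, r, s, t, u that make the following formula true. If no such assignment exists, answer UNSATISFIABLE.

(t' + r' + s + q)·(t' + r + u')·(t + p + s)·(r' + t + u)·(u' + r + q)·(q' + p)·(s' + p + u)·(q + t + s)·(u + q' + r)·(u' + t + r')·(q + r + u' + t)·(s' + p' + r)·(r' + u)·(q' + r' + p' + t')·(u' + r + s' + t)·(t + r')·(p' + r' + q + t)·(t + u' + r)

Suppose q = 0.
Suppose u = 1.
(r) alone gives r = 1.
(t) alone gives t = 1.
(s) alone gives s = 1.
No clause remains; p is free.

p: 1,  q: 0,  r: 1,  s: 1,  t: 1,  u: 1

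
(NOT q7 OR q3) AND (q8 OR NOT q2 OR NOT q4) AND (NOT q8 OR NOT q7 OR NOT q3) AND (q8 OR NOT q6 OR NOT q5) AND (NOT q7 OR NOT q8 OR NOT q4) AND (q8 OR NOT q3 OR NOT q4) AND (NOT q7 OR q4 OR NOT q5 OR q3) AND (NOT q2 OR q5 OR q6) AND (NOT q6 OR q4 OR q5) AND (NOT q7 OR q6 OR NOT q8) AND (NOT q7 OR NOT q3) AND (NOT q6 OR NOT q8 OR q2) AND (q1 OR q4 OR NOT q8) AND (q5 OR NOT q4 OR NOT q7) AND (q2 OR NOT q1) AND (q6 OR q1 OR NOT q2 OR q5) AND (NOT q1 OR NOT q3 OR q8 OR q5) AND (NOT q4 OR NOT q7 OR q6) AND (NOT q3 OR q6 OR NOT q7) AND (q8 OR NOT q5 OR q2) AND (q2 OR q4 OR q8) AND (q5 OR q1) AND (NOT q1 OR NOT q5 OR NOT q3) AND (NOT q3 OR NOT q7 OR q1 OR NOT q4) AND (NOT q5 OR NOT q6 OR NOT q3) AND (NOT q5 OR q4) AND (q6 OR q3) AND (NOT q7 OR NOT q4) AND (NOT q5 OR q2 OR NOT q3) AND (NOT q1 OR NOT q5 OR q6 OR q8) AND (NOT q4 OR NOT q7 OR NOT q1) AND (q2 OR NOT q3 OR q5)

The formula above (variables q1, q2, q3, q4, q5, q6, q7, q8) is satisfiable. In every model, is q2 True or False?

Suppose q2 = false.
Unit clause (NOT q1) forces q1 = false.
Unit clause (q5) forces q5 = true.
Unit clause (q8) forces q8 = true.
Unit clause (NOT q6) forces q6 = false.
Unit clause (NOT q7) forces q7 = false.
Unit clause (q4) forces q4 = true.
Unit clause (q3) forces q3 = true.
But (NOT q3) is also a unit clause — contradiction.
So every satisfying assignment has q2 = True.

True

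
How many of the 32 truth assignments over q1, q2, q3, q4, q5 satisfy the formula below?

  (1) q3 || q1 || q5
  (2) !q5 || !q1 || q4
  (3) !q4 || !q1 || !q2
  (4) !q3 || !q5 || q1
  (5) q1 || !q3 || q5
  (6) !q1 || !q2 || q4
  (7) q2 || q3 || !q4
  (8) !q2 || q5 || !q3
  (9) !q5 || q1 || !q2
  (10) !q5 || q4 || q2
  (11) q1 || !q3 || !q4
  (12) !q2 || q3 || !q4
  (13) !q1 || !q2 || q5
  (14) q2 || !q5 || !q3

3

There are 2^5 = 32 truth assignments over (q1, q2, q3, q4, q5).
Split on q4. With q4 = true, the clauses containing q4 are satisfied and !q4 drops from the rest; 1 of the 2^4 = 16 assignments to the other variables satisfy what remains.
With q4 = false, by the same count on the reduced clause set, 2 assignments work.
(One model: q1=T, q2=F, q3=F, q4=F, q5=F.)
Total: 1 + 2 = 3.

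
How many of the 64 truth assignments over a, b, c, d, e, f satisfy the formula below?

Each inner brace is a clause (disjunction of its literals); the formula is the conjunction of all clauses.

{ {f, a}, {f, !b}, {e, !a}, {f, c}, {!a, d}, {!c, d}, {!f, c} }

There are 2^6 = 64 truth assignments over (a, b, c, d, e, f).
Split on d. With d = true, the clauses containing d are satisfied and !d drops from the rest; 7 of the 2^5 = 32 assignments to the other variables satisfy what remains.
With d = false, by the same count on the reduced clause set, 0 assignments work.
(One model: a=F, b=F, c=T, d=T, e=F, f=T.)
Total: 7 + 0 = 7.

7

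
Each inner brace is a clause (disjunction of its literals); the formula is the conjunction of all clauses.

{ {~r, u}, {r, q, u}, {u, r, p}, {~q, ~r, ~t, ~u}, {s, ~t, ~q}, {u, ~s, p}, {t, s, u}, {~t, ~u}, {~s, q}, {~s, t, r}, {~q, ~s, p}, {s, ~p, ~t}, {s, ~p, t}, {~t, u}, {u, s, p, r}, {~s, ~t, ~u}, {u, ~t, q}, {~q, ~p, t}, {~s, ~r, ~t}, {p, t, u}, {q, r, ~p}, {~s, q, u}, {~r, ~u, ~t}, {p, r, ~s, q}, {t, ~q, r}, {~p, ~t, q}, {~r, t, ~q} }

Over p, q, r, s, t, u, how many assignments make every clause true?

2

There are 2^6 = 64 truth assignments over (p, q, r, s, t, u).
Split on s. With s = 1, the clauses containing s are satisfied and ~s drops from the rest; 0 of the 2^5 = 32 assignments to the other variables satisfy what remains.
With s = 0, by the same count on the reduced clause set, 2 assignments work.
Total: 0 + 2 = 2.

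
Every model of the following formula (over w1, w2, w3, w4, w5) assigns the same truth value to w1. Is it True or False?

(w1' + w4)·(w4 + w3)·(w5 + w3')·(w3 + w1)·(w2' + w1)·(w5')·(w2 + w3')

Suppose w1 = 0.
Unit clause (w3) forces w3 = 1.
Unit clause (w5) forces w5 = 1.
That conflicts with the unit clause (w5').
So every satisfying assignment has w1 = True.

True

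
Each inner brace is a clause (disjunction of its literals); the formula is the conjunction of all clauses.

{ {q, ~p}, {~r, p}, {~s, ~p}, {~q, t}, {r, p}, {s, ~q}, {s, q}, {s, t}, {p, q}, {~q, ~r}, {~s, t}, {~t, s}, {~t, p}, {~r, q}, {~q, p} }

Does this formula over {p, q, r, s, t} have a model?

No

Try q = 1.
The clause (t) is unit, so t = 1.
The clause (s) is unit, so s = 1.
The clause (~p) is unit, so p = 0.
That conflicts with the unit clause (p).
Backtrack on q: now try q = 0.
The clause (~p) is unit, so p = 0.
That conflicts with the unit clause (p).
Neither q = 1 nor q = 0 works.
No assignment satisfies every clause.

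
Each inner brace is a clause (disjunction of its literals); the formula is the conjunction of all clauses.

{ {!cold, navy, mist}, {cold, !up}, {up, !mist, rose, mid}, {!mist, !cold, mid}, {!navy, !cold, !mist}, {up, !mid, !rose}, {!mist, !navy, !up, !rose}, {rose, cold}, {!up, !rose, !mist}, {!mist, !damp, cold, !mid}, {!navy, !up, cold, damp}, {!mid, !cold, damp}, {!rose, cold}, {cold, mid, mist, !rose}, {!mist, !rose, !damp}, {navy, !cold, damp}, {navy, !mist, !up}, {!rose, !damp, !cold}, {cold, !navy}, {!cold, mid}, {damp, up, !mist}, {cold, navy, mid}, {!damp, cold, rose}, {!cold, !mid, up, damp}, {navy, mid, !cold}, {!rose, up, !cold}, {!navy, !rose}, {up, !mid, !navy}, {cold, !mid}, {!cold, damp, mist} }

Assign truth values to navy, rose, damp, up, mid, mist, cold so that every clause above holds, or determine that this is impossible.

Case cold = true:
The clause (mid) is unit, so mid = true.
The clause (damp) is unit, so damp = true.
The clause (!rose) is unit, so rose = false.
Case navy = false:
The clause (mist) is unit, so mist = true.
The clause (!up) is unit, so up = false.
This assignment satisfies each clause.

navy=false; rose=false; damp=true; up=false; mid=true; mist=true; cold=true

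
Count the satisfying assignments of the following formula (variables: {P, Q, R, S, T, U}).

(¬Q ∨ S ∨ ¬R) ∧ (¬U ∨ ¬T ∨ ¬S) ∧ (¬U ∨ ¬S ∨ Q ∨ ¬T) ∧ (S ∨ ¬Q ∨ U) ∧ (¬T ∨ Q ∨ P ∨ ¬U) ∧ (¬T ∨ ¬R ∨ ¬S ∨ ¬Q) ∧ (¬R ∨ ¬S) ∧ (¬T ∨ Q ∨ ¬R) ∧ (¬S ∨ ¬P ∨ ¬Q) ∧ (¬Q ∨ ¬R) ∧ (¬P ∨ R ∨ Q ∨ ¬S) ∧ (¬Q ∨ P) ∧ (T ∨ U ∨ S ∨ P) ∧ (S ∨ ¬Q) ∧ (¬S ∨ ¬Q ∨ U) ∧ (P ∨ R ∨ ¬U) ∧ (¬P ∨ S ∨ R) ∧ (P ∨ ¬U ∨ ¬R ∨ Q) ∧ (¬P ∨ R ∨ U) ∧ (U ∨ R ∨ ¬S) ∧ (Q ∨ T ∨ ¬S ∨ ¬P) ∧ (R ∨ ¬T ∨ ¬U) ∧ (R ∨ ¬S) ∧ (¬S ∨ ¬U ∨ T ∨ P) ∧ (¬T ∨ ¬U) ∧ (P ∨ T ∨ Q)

There are 2^6 = 64 truth assignments over (P, Q, R, S, T, U).
Split on U. With U = True, the clauses containing U are satisfied and ¬U drops from the rest; 1 of the 2^5 = 32 assignments to the other variables satisfy what remains.
With U = False, by the same count on the reduced clause set, 2 assignments work.
Total: 1 + 2 = 3.

3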